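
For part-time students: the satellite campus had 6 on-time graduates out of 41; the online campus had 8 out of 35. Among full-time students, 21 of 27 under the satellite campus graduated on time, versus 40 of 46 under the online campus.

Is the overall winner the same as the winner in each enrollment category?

Yes

Part-time: the satellite campus 6/41 = 14.6%, the online campus 8/35 = 22.9% → the online campus
Full-time: the satellite campus 21/27 = 77.8%, the online campus 40/46 = 87.0% → the online campus
Overall: the satellite campus 27/68 = 39.7%, the online campus 48/81 = 59.3% → the online campus
The online campus wins overall and in every enrollment group — no reversal.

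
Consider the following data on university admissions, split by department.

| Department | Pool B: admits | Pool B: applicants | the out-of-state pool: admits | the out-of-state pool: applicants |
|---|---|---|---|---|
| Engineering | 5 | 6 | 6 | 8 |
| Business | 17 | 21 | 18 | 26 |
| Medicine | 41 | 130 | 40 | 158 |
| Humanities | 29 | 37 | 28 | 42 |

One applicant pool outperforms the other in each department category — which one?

Pool B

Engineering: Pool B 5/6 = 83.3%, the out-of-state pool 6/8 = 75.0% → Pool B
Business: Pool B 17/21 = 81.0%, the out-of-state pool 18/26 = 69.2% → Pool B
Medicine: Pool B 41/130 = 31.5%, the out-of-state pool 40/158 = 25.3% → Pool B
Humanities: Pool B 29/37 = 78.4%, the out-of-state pool 28/42 = 66.7% → Pool B
Pool B has the higher rate in all 4 groups.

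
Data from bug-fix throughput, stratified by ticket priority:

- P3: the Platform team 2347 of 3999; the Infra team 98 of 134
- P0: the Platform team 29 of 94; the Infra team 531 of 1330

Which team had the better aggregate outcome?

P3: the Platform team 2347/3999 = 58.7%, the Infra team 98/134 = 73.1% → the Infra team
P0: the Platform team 29/94 = 30.9%, the Infra team 531/1330 = 39.9% → the Infra team
Overall: the Platform team 2376/4093 = 58.1%, the Infra team 629/1464 = 43.0% → the Platform team
(The Infra team wins every ticket group but the Platform team wins overall — the Infra team's tickets skew toward the low-rate P0 group.)

the Platform team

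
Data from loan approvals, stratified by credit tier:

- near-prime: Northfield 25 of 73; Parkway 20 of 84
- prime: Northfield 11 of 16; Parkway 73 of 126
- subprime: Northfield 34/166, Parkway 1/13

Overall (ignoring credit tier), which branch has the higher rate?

Near-prime: Northfield 25/73 = 34.2%, Parkway 20/84 = 23.8% → Northfield
Prime: Northfield 11/16 = 68.8%, Parkway 73/126 = 57.9% → Northfield
Subprime: Northfield 34/166 = 20.5%, Parkway 1/13 = 7.7% → Northfield
Overall: Northfield 70/255 = 27.5%, Parkway 94/223 = 42.2% → Parkway
(Northfield wins every credit group but Parkway wins overall — Northfield's applications skew toward the low-rate subprime group.)

Parkway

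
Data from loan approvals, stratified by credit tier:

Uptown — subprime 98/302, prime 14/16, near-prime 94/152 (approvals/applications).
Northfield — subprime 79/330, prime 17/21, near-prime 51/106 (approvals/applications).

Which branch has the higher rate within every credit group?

Subprime: Uptown 98/302 = 32.5%, Northfield 79/330 = 23.9% → Uptown
Prime: Uptown 14/16 = 87.5%, Northfield 17/21 = 81.0% → Uptown
Near-prime: Uptown 94/152 = 61.8%, Northfield 51/106 = 48.1% → Uptown
Uptown has the higher rate in all 3 groups.

Uptown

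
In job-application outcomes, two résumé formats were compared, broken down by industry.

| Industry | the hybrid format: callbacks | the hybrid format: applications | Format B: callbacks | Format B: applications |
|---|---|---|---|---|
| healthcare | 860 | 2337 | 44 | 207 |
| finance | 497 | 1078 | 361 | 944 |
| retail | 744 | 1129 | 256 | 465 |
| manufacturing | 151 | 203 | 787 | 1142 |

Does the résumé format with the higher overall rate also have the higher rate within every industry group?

No

Healthcare: the hybrid format 860/2337 = 36.8%, Format B 44/207 = 21.3% → the hybrid format
Finance: the hybrid format 497/1078 = 46.1%, Format B 361/944 = 38.2% → the hybrid format
Retail: the hybrid format 744/1129 = 65.9%, Format B 256/465 = 55.1% → the hybrid format
Manufacturing: the hybrid format 151/203 = 74.4%, Format B 787/1142 = 68.9% → the hybrid format
Overall: the hybrid format 2252/4747 = 47.4%, Format B 1448/2758 = 52.5% → Format B
The hybrid format wins each industry group but Format B wins overall — the comparison reverses. The hybrid format's applications skew toward healthcare, which has a lower base rate.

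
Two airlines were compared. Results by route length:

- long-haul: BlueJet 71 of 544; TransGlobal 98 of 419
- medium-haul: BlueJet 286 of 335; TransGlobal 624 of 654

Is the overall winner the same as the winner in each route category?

Long-haul: BlueJet 71/544 = 13.1%, TransGlobal 98/419 = 23.4% → TransGlobal
Medium-haul: BlueJet 286/335 = 85.4%, TransGlobal 624/654 = 95.4% → TransGlobal
Overall: BlueJet 357/879 = 40.6%, TransGlobal 722/1073 = 67.3% → TransGlobal
TransGlobal wins overall and in every route group — no reversal.

Yes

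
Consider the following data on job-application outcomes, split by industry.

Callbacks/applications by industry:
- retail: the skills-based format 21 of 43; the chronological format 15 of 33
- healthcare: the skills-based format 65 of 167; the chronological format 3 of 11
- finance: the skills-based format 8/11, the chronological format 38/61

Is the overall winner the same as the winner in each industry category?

Retail: the skills-based format 21/43 = 48.8%, the chronological format 15/33 = 45.5% → the skills-based format
Healthcare: the skills-based format 65/167 = 38.9%, the chronological format 3/11 = 27.3% → the skills-based format
Finance: the skills-based format 8/11 = 72.7%, the chronological format 38/61 = 62.3% → the skills-based format
Overall: the skills-based format 94/221 = 42.5%, the chronological format 56/105 = 53.3% → the chronological format
The skills-based format wins each industry group but the chronological format wins overall — the comparison reverses. The skills-based format's applications skew toward healthcare, which has a lower base rate.

No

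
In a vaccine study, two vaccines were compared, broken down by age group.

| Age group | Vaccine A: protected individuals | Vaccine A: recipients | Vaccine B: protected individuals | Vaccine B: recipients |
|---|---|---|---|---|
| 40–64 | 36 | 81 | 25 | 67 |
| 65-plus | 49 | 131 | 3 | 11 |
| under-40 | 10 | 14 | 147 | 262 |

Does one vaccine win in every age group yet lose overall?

Yes

40–64: Vaccine A 36/81 = 44.4%, Vaccine B 25/67 = 37.3% → Vaccine A
65-plus: Vaccine A 49/131 = 37.4%, Vaccine B 3/11 = 27.3% → Vaccine A
Under-40: Vaccine A 10/14 = 71.4%, Vaccine B 147/262 = 56.1% → Vaccine A
Overall: Vaccine A 95/226 = 42.0%, Vaccine B 175/340 = 51.5% → Vaccine B
Vaccine A wins each age group but Vaccine B wins overall — the comparison reverses. Vaccine A's recipients skew toward 65-plus, which has a lower base rate.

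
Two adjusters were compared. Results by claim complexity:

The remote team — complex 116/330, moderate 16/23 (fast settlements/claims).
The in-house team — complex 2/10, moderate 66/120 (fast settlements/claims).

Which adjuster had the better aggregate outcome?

Complex: the remote team 116/330 = 35.2%, the in-house team 2/10 = 20.0% → the remote team
Moderate: the remote team 16/23 = 69.6%, the in-house team 66/120 = 55.0% → the remote team
Overall: the remote team 132/353 = 37.4%, the in-house team 68/130 = 52.3% → the in-house team
(The remote team wins every claim group but the in-house team wins overall — the remote team's claims skew toward the low-rate complex group.)

the in-house team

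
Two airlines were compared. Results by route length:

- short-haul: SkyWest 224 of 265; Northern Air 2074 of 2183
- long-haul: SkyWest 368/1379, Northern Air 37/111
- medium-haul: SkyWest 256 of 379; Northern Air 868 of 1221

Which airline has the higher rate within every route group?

Northern Air

Short-haul: SkyWest 224/265 = 84.5%, Northern Air 2074/2183 = 95.0% → Northern Air
Long-haul: SkyWest 368/1379 = 26.7%, Northern Air 37/111 = 33.3% → Northern Air
Medium-haul: SkyWest 256/379 = 67.5%, Northern Air 868/1221 = 71.1% → Northern Air
Northern Air has the higher rate in all 3 groups.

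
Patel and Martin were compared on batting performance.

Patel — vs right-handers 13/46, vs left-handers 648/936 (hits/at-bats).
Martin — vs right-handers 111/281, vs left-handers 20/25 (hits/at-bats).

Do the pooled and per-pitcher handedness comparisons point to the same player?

No

Vs right-handers: Patel 13/46 = 28.3%, Martin 111/281 = 39.5% → Martin
Vs left-handers: Patel 648/936 = 69.2%, Martin 20/25 = 80.0% → Martin
Overall: Patel 661/982 = 67.3%, Martin 131/306 = 42.8% → Patel
Martin wins each pitcher group but Patel wins overall — the comparison reverses. Martin's at-bats skew toward vs right-handers, which has a lower base rate.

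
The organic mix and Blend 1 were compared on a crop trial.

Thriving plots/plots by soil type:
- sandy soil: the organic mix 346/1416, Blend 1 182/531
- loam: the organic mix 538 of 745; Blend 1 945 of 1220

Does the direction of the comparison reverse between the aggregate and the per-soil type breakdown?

Sandy soil: the organic mix 346/1416 = 24.4%, Blend 1 182/531 = 34.3% → Blend 1
Loam: the organic mix 538/745 = 72.2%, Blend 1 945/1220 = 77.5% → Blend 1
Overall: the organic mix 884/2161 = 40.9%, Blend 1 1127/1751 = 64.4% → Blend 1
Blend 1 wins overall and in every soil group — no reversal.

No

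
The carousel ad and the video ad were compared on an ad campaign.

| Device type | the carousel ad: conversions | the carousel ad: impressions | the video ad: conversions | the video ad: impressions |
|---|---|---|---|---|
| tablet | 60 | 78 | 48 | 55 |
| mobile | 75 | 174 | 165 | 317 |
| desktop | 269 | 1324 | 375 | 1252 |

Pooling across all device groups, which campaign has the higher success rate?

the video ad

Tablet: the carousel ad 60/78 = 76.9%, the video ad 48/55 = 87.3% → the video ad
Mobile: the carousel ad 75/174 = 43.1%, the video ad 165/317 = 52.1% → the video ad
Desktop: the carousel ad 269/1324 = 20.3%, the video ad 375/1252 = 30.0% → the video ad
Overall: the carousel ad 404/1576 = 25.6%, the video ad 588/1624 = 36.2% → the video ad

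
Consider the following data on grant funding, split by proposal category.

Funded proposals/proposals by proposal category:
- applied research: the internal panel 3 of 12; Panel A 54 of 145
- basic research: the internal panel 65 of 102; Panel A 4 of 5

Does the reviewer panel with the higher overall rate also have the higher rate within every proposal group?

No

Applied research: the internal panel 3/12 = 25.0%, Panel A 54/145 = 37.2% → Panel A
Basic research: the internal panel 65/102 = 63.7%, Panel A 4/5 = 80.0% → Panel A
Overall: the internal panel 68/114 = 59.6%, Panel A 58/150 = 38.7% → the internal panel
Panel A wins each proposal group but the internal panel wins overall — the comparison reverses. Panel A's proposals skew toward applied research, which has a lower base rate.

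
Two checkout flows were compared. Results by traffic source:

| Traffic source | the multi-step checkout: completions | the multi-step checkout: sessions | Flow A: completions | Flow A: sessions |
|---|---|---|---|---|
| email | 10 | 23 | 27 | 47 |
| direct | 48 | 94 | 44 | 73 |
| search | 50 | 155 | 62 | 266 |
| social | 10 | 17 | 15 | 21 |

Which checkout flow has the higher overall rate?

the multi-step checkout

Email: the multi-step checkout 10/23 = 43.5%, Flow A 27/47 = 57.4% → Flow A
Direct: the multi-step checkout 48/94 = 51.1%, Flow A 44/73 = 60.3% → Flow A
Search: the multi-step checkout 50/155 = 32.3%, Flow A 62/266 = 23.3% → the multi-step checkout
Social: the multi-step checkout 10/17 = 58.8%, Flow A 15/21 = 71.4% → Flow A
Overall: the multi-step checkout 118/289 = 40.8%, Flow A 148/407 = 36.4% → the multi-step checkout
(Neither sweeps every traffic group, but the multi-step checkout has the higher pooled rate.)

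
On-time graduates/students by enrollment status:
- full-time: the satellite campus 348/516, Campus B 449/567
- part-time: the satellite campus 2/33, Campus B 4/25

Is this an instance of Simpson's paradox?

Full-time: the satellite campus 348/516 = 67.4%, Campus B 449/567 = 79.2% → Campus B
Part-time: the satellite campus 2/33 = 6.1%, Campus B 4/25 = 16.0% → Campus B
Overall: the satellite campus 350/549 = 63.8%, Campus B 453/592 = 76.5% → Campus B
Campus B wins overall and in every enrollment group — no reversal.

No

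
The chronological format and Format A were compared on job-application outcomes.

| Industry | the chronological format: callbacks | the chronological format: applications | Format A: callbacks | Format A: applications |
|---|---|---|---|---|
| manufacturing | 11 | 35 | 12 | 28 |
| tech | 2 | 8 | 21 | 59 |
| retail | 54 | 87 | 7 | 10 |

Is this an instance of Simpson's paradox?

Manufacturing: the chronological format 11/35 = 31.4%, Format A 12/28 = 42.9% → Format A
Tech: the chronological format 2/8 = 25.0%, Format A 21/59 = 35.6% → Format A
Retail: the chronological format 54/87 = 62.1%, Format A 7/10 = 70.0% → Format A
Overall: the chronological format 67/130 = 51.5%, Format A 40/97 = 41.2% → the chronological format
Format A wins each industry group but the chronological format wins overall — the comparison reverses. Format A's applications skew toward tech, which has a lower base rate.

Yes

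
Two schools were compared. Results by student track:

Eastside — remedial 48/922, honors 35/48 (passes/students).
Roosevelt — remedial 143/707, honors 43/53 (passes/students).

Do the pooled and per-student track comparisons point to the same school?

Yes

Remedial: Eastside 48/922 = 5.2%, Roosevelt 143/707 = 20.2% → Roosevelt
Honors: Eastside 35/48 = 72.9%, Roosevelt 43/53 = 81.1% → Roosevelt
Overall: Eastside 83/970 = 8.6%, Roosevelt 186/760 = 24.5% → Roosevelt
Roosevelt wins overall and in every student group — no reversal.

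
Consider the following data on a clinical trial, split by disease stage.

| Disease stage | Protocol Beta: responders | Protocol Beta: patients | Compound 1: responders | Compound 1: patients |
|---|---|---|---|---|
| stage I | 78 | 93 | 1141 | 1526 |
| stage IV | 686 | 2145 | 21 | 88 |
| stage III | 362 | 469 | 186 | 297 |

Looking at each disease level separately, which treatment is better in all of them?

Protocol Beta

Stage I: Protocol Beta 78/93 = 83.9%, Compound 1 1141/1526 = 74.8% → Protocol Beta
Stage IV: Protocol Beta 686/2145 = 32.0%, Compound 1 21/88 = 23.9% → Protocol Beta
Stage III: Protocol Beta 362/469 = 77.2%, Compound 1 186/297 = 62.6% → Protocol Beta
Protocol Beta has the higher rate in all 3 groups.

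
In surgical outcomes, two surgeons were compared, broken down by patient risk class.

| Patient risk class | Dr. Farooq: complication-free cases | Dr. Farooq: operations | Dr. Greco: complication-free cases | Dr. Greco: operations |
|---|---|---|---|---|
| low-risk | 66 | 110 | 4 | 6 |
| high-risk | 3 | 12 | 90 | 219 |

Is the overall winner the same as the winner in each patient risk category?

Low-risk: Dr. Farooq 66/110 = 60.0%, Dr. Greco 4/6 = 66.7% → Dr. Greco
High-risk: Dr. Farooq 3/12 = 25.0%, Dr. Greco 90/219 = 41.1% → Dr. Greco
Overall: Dr. Farooq 69/122 = 56.6%, Dr. Greco 94/225 = 41.8% → Dr. Farooq
Dr. Greco wins each patient risk group but Dr. Farooq wins overall — the comparison reverses. Dr. Greco's operations skew toward high-risk, which has a lower base rate.

No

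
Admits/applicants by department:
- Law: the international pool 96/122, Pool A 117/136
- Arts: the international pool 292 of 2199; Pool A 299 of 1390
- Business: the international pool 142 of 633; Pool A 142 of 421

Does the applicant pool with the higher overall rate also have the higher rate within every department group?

Law: the international pool 96/122 = 78.7%, Pool A 117/136 = 86.0% → Pool A
Arts: the international pool 292/2199 = 13.3%, Pool A 299/1390 = 21.5% → Pool A
Business: the international pool 142/633 = 22.4%, Pool A 142/421 = 33.7% → Pool A
Overall: the international pool 530/2954 = 17.9%, Pool A 558/1947 = 28.7% → Pool A
Pool A wins overall and in every department group — no reversal.

Yes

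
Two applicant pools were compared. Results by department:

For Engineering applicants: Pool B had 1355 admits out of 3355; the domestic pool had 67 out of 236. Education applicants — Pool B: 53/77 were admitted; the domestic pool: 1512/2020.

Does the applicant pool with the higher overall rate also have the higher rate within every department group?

No

Engineering: Pool B 1355/3355 = 40.4%, the domestic pool 67/236 = 28.4% → Pool B
Education: Pool B 53/77 = 68.8%, the domestic pool 1512/2020 = 74.9% → the domestic pool
Overall: Pool B 1408/3432 = 41.0%, the domestic pool 1579/2256 = 70.0% → the domestic pool
Neither sweeps: Pool B wins 1 of 2 groups, the domestic pool wins 1. The domestic pool wins overall but not every group — no Simpson reversal.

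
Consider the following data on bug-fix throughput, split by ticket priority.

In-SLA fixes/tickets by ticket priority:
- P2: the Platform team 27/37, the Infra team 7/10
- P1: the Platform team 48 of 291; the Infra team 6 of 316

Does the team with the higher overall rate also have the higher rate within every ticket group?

P2: the Platform team 27/37 = 73.0%, the Infra team 7/10 = 70.0% → the Platform team
P1: the Platform team 48/291 = 16.5%, the Infra team 6/316 = 1.9% → the Platform team
Overall: the Platform team 75/328 = 22.9%, the Infra team 13/326 = 4.0% → the Platform team
The Platform team wins overall and in every ticket group — no reversal.

Yes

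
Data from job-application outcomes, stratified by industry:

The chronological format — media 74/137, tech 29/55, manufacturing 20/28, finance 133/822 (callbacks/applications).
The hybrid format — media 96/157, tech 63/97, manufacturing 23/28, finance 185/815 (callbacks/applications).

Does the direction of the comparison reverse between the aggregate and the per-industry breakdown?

No

Media: the chronological format 74/137 = 54.0%, the hybrid format 96/157 = 61.1% → the hybrid format
Tech: the chronological format 29/55 = 52.7%, the hybrid format 63/97 = 64.9% → the hybrid format
Manufacturing: the chronological format 20/28 = 71.4%, the hybrid format 23/28 = 82.1% → the hybrid format
Finance: the chronological format 133/822 = 16.2%, the hybrid format 185/815 = 22.7% → the hybrid format
Overall: the chronological format 256/1042 = 24.6%, the hybrid format 367/1097 = 33.5% → the hybrid format
The hybrid format wins overall and in every industry group — no reversal.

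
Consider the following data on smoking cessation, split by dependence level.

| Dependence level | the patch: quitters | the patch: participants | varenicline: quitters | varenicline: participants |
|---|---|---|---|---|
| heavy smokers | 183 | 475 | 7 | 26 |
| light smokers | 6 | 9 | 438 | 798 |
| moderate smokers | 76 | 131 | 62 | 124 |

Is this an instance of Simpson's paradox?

Heavy smokers: the patch 183/475 = 38.5%, varenicline 7/26 = 26.9% → the patch
Light smokers: the patch 6/9 = 66.7%, varenicline 438/798 = 54.9% → the patch
Moderate smokers: the patch 76/131 = 58.0%, varenicline 62/124 = 50.0% → the patch
Overall: the patch 265/615 = 43.1%, varenicline 507/948 = 53.5% → varenicline
The patch wins each dependence group but varenicline wins overall — the comparison reverses. The patch's participants skew toward heavy smokers, which has a lower base rate.

Yes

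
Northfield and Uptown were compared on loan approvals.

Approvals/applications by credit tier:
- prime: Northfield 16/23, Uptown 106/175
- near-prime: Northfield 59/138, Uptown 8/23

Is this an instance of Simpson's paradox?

Prime: Northfield 16/23 = 69.6%, Uptown 106/175 = 60.6% → Northfield
Near-prime: Northfield 59/138 = 42.8%, Uptown 8/23 = 34.8% → Northfield
Overall: Northfield 75/161 = 46.6%, Uptown 114/198 = 57.6% → Uptown
Northfield wins each credit group but Uptown wins overall — the comparison reverses. Northfield's applications skew toward near-prime, which has a lower base rate.

Yes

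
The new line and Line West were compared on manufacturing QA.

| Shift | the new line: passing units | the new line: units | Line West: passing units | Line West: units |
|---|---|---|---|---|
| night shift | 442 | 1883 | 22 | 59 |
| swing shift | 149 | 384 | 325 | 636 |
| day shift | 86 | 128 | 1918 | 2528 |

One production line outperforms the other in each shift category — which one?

Night shift: the new line 442/1883 = 23.5%, Line West 22/59 = 37.3% → Line West
Swing shift: the new line 149/384 = 38.8%, Line West 325/636 = 51.1% → Line West
Day shift: the new line 86/128 = 67.2%, Line West 1918/2528 = 75.9% → Line West
Line West has the higher rate in all 3 groups.

Line West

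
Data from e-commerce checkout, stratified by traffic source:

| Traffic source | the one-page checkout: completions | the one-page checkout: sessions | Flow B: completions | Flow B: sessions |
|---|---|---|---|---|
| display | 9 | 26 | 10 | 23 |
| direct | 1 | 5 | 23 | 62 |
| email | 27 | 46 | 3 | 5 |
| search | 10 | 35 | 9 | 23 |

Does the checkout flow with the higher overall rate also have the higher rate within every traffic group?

No

Display: the one-page checkout 9/26 = 34.6%, Flow B 10/23 = 43.5% → Flow B
Direct: the one-page checkout 1/5 = 20.0%, Flow B 23/62 = 37.1% → Flow B
Email: the one-page checkout 27/46 = 58.7%, Flow B 3/5 = 60.0% → Flow B
Search: the one-page checkout 10/35 = 28.6%, Flow B 9/23 = 39.1% → Flow B
Overall: the one-page checkout 47/112 = 42.0%, Flow B 45/113 = 39.8% → the one-page checkout
Flow B wins each traffic group but the one-page checkout wins overall — the comparison reverses. Flow B's sessions skew toward direct, which has a lower base rate.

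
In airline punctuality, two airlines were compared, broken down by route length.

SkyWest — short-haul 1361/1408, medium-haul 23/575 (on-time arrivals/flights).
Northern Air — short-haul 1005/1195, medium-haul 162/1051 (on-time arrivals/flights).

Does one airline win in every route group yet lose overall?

No

Short-haul: SkyWest 1361/1408 = 96.7%, Northern Air 1005/1195 = 84.1% → SkyWest
Medium-haul: SkyWest 23/575 = 4.0%, Northern Air 162/1051 = 15.4% → Northern Air
Overall: SkyWest 1384/1983 = 69.8%, Northern Air 1167/2246 = 52.0% → SkyWest
Neither sweeps: SkyWest wins 1 of 2 groups, Northern Air wins 1. SkyWest wins overall but not every group — no Simpson reversal.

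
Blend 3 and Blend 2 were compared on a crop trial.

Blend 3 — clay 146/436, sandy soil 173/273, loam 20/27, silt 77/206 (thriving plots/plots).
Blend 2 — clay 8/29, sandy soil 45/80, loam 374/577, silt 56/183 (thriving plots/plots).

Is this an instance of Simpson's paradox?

Yes

Clay: Blend 3 146/436 = 33.5%, Blend 2 8/29 = 27.6% → Blend 3
Sandy soil: Blend 3 173/273 = 63.4%, Blend 2 45/80 = 56.2% → Blend 3
Loam: Blend 3 20/27 = 74.1%, Blend 2 374/577 = 64.8% → Blend 3
Silt: Blend 3 77/206 = 37.4%, Blend 2 56/183 = 30.6% → Blend 3
Overall: Blend 3 416/942 = 44.2%, Blend 2 483/869 = 55.6% → Blend 2
Blend 3 wins each soil group but Blend 2 wins overall — the comparison reverses. Blend 3's plots skew toward clay, which has a lower base rate.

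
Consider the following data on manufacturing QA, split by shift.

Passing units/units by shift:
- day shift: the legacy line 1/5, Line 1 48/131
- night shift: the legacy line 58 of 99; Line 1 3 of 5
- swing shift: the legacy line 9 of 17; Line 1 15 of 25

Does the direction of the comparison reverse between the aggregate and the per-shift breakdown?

Yes

Day shift: the legacy line 1/5 = 20.0%, Line 1 48/131 = 36.6% → Line 1
Night shift: the legacy line 58/99 = 58.6%, Line 1 3/5 = 60.0% → Line 1
Swing shift: the legacy line 9/17 = 52.9%, Line 1 15/25 = 60.0% → Line 1
Overall: the legacy line 68/121 = 56.2%, Line 1 66/161 = 41.0% → the legacy line
Line 1 wins each shift group but the legacy line wins overall — the comparison reverses. Line 1's units skew toward day shift, which has a lower base rate.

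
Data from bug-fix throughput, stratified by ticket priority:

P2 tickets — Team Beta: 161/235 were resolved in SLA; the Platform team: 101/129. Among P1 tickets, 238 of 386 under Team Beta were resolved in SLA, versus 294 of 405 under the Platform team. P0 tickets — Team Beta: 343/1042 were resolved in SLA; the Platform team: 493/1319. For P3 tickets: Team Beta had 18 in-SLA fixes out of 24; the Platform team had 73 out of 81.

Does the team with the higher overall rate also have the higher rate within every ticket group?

Yes

P2: Team Beta 161/235 = 68.5%, the Platform team 101/129 = 78.3% → the Platform team
P1: Team Beta 238/386 = 61.7%, the Platform team 294/405 = 72.6% → the Platform team
P0: Team Beta 343/1042 = 32.9%, the Platform team 493/1319 = 37.4% → the Platform team
P3: Team Beta 18/24 = 75.0%, the Platform team 73/81 = 90.1% → the Platform team
Overall: Team Beta 760/1687 = 45.1%, the Platform team 961/1934 = 49.7% → the Platform team
The Platform team wins overall and in every ticket group — no reversal.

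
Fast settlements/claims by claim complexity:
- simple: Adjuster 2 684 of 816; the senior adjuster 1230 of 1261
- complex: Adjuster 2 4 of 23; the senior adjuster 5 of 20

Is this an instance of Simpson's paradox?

No

Simple: Adjuster 2 684/816 = 83.8%, the senior adjuster 1230/1261 = 97.5% → the senior adjuster
Complex: Adjuster 2 4/23 = 17.4%, the senior adjuster 5/20 = 25.0% → the senior adjuster
Overall: Adjuster 2 688/839 = 82.0%, the senior adjuster 1235/1281 = 96.4% → the senior adjuster
The senior adjuster wins overall and in every claim group — no reversal.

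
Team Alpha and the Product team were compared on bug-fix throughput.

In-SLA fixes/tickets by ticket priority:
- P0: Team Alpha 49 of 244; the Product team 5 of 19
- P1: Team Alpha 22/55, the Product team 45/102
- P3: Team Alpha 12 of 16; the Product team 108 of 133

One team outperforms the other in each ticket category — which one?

the Product team

P0: Team Alpha 49/244 = 20.1%, the Product team 5/19 = 26.3% → the Product team
P1: Team Alpha 22/55 = 40.0%, the Product team 45/102 = 44.1% → the Product team
P3: Team Alpha 12/16 = 75.0%, the Product team 108/133 = 81.2% → the Product team
The Product team has the higher rate in all 3 groups.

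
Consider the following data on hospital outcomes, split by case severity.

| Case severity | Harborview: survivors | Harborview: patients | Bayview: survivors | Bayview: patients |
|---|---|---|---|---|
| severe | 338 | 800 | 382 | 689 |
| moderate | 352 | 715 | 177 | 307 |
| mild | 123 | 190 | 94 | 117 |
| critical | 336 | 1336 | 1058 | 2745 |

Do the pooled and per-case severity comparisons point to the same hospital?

Severe: Harborview 338/800 = 42.2%, Bayview 382/689 = 55.4% → Bayview
Moderate: Harborview 352/715 = 49.2%, Bayview 177/307 = 57.7% → Bayview
Mild: Harborview 123/190 = 64.7%, Bayview 94/117 = 80.3% → Bayview
Critical: Harborview 336/1336 = 25.1%, Bayview 1058/2745 = 38.5% → Bayview
Overall: Harborview 1149/3041 = 37.8%, Bayview 1711/3858 = 44.3% → Bayview
Bayview wins overall and in every case group — no reversal.

Yes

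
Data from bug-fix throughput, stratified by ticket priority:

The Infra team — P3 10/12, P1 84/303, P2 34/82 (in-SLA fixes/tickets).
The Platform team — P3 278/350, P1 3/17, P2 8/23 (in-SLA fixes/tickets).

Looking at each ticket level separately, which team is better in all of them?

P3: the Infra team 10/12 = 83.3%, the Platform team 278/350 = 79.4% → the Infra team
P1: the Infra team 84/303 = 27.7%, the Platform team 3/17 = 17.6% → the Infra team
P2: the Infra team 34/82 = 41.5%, the Platform team 8/23 = 34.8% → the Infra team
The Infra team has the higher rate in all 3 groups.

the Infra team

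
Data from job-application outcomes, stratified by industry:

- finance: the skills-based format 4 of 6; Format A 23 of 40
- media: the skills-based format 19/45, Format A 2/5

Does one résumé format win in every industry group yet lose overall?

Yes

Finance: the skills-based format 4/6 = 66.7%, Format A 23/40 = 57.5% → the skills-based format
Media: the skills-based format 19/45 = 42.2%, Format A 2/5 = 40.0% → the skills-based format
Overall: the skills-based format 23/51 = 45.1%, Format A 25/45 = 55.6% → Format A
The skills-based format wins each industry group but Format A wins overall — the comparison reverses. The skills-based format's applications skew toward media, which has a lower base rate.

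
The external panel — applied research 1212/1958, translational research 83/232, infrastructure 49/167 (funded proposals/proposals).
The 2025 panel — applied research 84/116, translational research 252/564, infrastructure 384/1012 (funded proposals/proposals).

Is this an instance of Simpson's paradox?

Yes

Applied research: the external panel 1212/1958 = 61.9%, the 2025 panel 84/116 = 72.4% → the 2025 panel
Translational research: the external panel 83/232 = 35.8%, the 2025 panel 252/564 = 44.7% → the 2025 panel
Infrastructure: the external panel 49/167 = 29.3%, the 2025 panel 384/1012 = 37.9% → the 2025 panel
Overall: the external panel 1344/2357 = 57.0%, the 2025 panel 720/1692 = 42.6% → the external panel
The 2025 panel wins each proposal group but the external panel wins overall — the comparison reverses. The 2025 panel's proposals skew toward infrastructure, which has a lower base rate.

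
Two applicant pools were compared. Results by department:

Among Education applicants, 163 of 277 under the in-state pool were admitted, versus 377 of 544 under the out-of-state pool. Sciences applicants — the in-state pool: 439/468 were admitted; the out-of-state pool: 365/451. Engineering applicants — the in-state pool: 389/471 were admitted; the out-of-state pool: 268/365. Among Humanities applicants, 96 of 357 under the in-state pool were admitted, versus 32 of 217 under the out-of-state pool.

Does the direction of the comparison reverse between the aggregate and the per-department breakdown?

Education: the in-state pool 163/277 = 58.8%, the out-of-state pool 377/544 = 69.3% → the out-of-state pool
Sciences: the in-state pool 439/468 = 93.8%, the out-of-state pool 365/451 = 80.9% → the in-state pool
Engineering: the in-state pool 389/471 = 82.6%, the out-of-state pool 268/365 = 73.4% → the in-state pool
Humanities: the in-state pool 96/357 = 26.9%, the out-of-state pool 32/217 = 14.7% → the in-state pool
Overall: the in-state pool 1087/1573 = 69.1%, the out-of-state pool 1042/1577 = 66.1% → the in-state pool
Neither sweeps: the in-state pool wins 3 of 4 groups, the out-of-state pool wins 1. The in-state pool wins overall but not every group — no Simpson reversal.

No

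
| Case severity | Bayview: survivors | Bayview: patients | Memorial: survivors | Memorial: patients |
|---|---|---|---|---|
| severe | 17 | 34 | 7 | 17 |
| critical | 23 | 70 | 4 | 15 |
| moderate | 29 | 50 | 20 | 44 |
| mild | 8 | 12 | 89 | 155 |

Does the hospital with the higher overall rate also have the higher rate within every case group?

No

Severe: Bayview 17/34 = 50.0%, Memorial 7/17 = 41.2% → Bayview
Critical: Bayview 23/70 = 32.9%, Memorial 4/15 = 26.7% → Bayview
Moderate: Bayview 29/50 = 58.0%, Memorial 20/44 = 45.5% → Bayview
Mild: Bayview 8/12 = 66.7%, Memorial 89/155 = 57.4% → Bayview
Overall: Bayview 77/166 = 46.4%, Memorial 120/231 = 51.9% → Memorial
Bayview wins each case group but Memorial wins overall — the comparison reverses. Bayview's patients skew toward critical, which has a lower base rate.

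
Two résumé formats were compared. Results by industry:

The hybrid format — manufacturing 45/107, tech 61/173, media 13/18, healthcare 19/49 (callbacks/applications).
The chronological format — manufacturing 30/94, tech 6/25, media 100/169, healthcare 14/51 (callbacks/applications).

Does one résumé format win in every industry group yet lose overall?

Manufacturing: the hybrid format 45/107 = 42.1%, the chronological format 30/94 = 31.9% → the hybrid format
Tech: the hybrid format 61/173 = 35.3%, the chronological format 6/25 = 24.0% → the hybrid format
Media: the hybrid format 13/18 = 72.2%, the chronological format 100/169 = 59.2% → the hybrid format
Healthcare: the hybrid format 19/49 = 38.8%, the chronological format 14/51 = 27.5% → the hybrid format
Overall: the hybrid format 138/347 = 39.8%, the chronological format 150/339 = 44.2% → the chronological format
The hybrid format wins each industry group but the chronological format wins overall — the comparison reverses. The hybrid format's applications skew toward tech, which has a lower base rate.

Yes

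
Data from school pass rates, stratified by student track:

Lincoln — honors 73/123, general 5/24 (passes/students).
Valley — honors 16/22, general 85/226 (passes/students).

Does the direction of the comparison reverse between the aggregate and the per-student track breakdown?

Honors: Lincoln 73/123 = 59.3%, Valley 16/22 = 72.7% → Valley
General: Lincoln 5/24 = 20.8%, Valley 85/226 = 37.6% → Valley
Overall: Lincoln 78/147 = 53.1%, Valley 101/248 = 40.7% → Lincoln
Valley wins each student group but Lincoln wins overall — the comparison reverses. Valley's students skew toward general, which has a lower base rate.

Yes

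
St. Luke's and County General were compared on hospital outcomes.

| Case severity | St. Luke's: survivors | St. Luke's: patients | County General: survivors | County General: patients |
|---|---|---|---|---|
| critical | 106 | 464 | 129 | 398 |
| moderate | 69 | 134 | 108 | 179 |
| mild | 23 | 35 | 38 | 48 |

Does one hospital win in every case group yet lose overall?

No

Critical: St. Luke's 106/464 = 22.8%, County General 129/398 = 32.4% → County General
Moderate: St. Luke's 69/134 = 51.5%, County General 108/179 = 60.3% → County General
Mild: St. Luke's 23/35 = 65.7%, County General 38/48 = 79.2% → County General
Overall: St. Luke's 198/633 = 31.3%, County General 275/625 = 44.0% → County General
County General wins overall and in every case group — no reversal.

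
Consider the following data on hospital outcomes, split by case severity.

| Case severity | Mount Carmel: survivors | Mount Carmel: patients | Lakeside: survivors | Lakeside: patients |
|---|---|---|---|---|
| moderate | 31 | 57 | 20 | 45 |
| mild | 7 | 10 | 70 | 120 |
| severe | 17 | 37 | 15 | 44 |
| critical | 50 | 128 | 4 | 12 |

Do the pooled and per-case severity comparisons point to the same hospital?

No

Moderate: Mount Carmel 31/57 = 54.4%, Lakeside 20/45 = 44.4% → Mount Carmel
Mild: Mount Carmel 7/10 = 70.0%, Lakeside 70/120 = 58.3% → Mount Carmel
Severe: Mount Carmel 17/37 = 45.9%, Lakeside 15/44 = 34.1% → Mount Carmel
Critical: Mount Carmel 50/128 = 39.1%, Lakeside 4/12 = 33.3% → Mount Carmel
Overall: Mount Carmel 105/232 = 45.3%, Lakeside 109/221 = 49.3% → Lakeside
Mount Carmel wins each case group but Lakeside wins overall — the comparison reverses. Mount Carmel's patients skew toward critical, which has a lower base rate.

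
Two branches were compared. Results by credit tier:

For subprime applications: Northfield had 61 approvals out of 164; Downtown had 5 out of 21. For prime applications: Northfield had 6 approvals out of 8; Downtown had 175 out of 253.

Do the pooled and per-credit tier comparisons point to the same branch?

Subprime: Northfield 61/164 = 37.2%, Downtown 5/21 = 23.8% → Northfield
Prime: Northfield 6/8 = 75.0%, Downtown 175/253 = 69.2% → Northfield
Overall: Northfield 67/172 = 39.0%, Downtown 180/274 = 65.7% → Downtown
Northfield wins each credit group but Downtown wins overall — the comparison reverses. Northfield's applications skew toward subprime, which has a lower base rate.

No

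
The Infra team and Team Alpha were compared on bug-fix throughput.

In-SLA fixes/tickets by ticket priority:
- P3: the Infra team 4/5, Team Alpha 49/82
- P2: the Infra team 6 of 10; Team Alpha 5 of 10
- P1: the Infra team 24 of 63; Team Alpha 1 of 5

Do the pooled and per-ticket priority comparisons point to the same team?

No

P3: the Infra team 4/5 = 80.0%, Team Alpha 49/82 = 59.8% → the Infra team
P2: the Infra team 6/10 = 60.0%, Team Alpha 5/10 = 50.0% → the Infra team
P1: the Infra team 24/63 = 38.1%, Team Alpha 1/5 = 20.0% → the Infra team
Overall: the Infra team 34/78 = 43.6%, Team Alpha 55/97 = 56.7% → Team Alpha
The Infra team wins each ticket group but Team Alpha wins overall — the comparison reverses. The Infra team's tickets skew toward P1, which has a lower base rate.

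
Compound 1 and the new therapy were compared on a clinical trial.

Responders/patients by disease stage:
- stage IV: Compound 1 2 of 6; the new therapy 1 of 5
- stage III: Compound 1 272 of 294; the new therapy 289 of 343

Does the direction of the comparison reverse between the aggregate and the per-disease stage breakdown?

No

Stage IV: Compound 1 2/6 = 33.3%, the new therapy 1/5 = 20.0% → Compound 1
Stage III: Compound 1 272/294 = 92.5%, the new therapy 289/343 = 84.3% → Compound 1
Overall: Compound 1 274/300 = 91.3%, the new therapy 290/348 = 83.3% → Compound 1
Compound 1 wins overall and in every disease group — no reversal.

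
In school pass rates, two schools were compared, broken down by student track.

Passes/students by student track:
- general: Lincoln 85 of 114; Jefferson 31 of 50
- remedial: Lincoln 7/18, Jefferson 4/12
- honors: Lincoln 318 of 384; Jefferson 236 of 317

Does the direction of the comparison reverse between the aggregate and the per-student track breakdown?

General: Lincoln 85/114 = 74.6%, Jefferson 31/50 = 62.0% → Lincoln
Remedial: Lincoln 7/18 = 38.9%, Jefferson 4/12 = 33.3% → Lincoln
Honors: Lincoln 318/384 = 82.8%, Jefferson 236/317 = 74.4% → Lincoln
Overall: Lincoln 410/516 = 79.5%, Jefferson 271/379 = 71.5% → Lincoln
Lincoln wins overall and in every student group — no reversal.

No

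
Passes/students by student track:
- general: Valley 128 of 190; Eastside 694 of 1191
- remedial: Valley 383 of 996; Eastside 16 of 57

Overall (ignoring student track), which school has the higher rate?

General: Valley 128/190 = 67.4%, Eastside 694/1191 = 58.3% → Valley
Remedial: Valley 383/996 = 38.5%, Eastside 16/57 = 28.1% → Valley
Overall: Valley 511/1186 = 43.1%, Eastside 710/1248 = 56.9% → Eastside
(Valley wins every student group but Eastside wins overall — Valley's students skew toward the low-rate remedial group.)

Eastside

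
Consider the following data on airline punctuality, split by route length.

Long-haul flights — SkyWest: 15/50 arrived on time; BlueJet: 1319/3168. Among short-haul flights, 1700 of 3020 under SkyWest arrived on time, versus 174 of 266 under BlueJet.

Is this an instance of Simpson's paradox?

Long-haul: SkyWest 15/50 = 30.0%, BlueJet 1319/3168 = 41.6% → BlueJet
Short-haul: SkyWest 1700/3020 = 56.3%, BlueJet 174/266 = 65.4% → BlueJet
Overall: SkyWest 1715/3070 = 55.9%, BlueJet 1493/3434 = 43.5% → SkyWest
BlueJet wins each route group but SkyWest wins overall — the comparison reverses. BlueJet's flights skew toward long-haul, which has a lower base rate.

Yes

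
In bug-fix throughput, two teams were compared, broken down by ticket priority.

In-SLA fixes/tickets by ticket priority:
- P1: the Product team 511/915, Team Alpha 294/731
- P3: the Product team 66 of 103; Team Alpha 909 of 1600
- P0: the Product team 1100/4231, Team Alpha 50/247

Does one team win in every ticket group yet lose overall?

Yes

P1: the Product team 511/915 = 55.8%, Team Alpha 294/731 = 40.2% → the Product team
P3: the Product team 66/103 = 64.1%, Team Alpha 909/1600 = 56.8% → the Product team
P0: the Product team 1100/4231 = 26.0%, Team Alpha 50/247 = 20.2% → the Product team
Overall: the Product team 1677/5249 = 31.9%, Team Alpha 1253/2578 = 48.6% → Team Alpha
The Product team wins each ticket group but Team Alpha wins overall — the comparison reverses. The Product team's tickets skew toward P0, which has a lower base rate.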